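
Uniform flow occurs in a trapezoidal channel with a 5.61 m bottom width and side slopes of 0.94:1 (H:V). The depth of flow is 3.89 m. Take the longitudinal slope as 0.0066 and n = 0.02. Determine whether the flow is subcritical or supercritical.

With bottom width b = 5.61 m and side slope z = 0.94: A = (b + zy)y = (5.61 + 0.94×3.89)×3.89 = 36.05 m²; P = b + 2y√(1+z²) = 5.61 + 2×3.89×1.372 = 16.29 m.
Hydraulic radius R = A/P = 36.05/16.29 = 2.213 m.
V = (1/n) R^(2/3) √S = (1/0.02) × 2.213^(2/3) × √0.0066 = 6.898 m/s. Hydraulic depth D_h = A/T = 36.05/12.92 = 2.789 m.
Froude number Fr = V/√(g·D_h) = 6.898/√(9.81×2.789) = 1.32, which is greater than 1, so the flow is supercritical.

supercritical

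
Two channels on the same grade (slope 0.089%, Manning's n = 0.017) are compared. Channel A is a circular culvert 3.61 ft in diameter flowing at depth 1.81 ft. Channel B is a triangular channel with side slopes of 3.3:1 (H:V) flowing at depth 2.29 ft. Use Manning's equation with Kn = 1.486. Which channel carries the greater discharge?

channel B

Channel A: For a circular section of diameter D = 3.61 ft at depth y = 1.81 ft, the central angle is θ = 2 arccos(1 − 2y/D) = 3.147 rad. Then A = (D²/8)(θ − sin θ) = 5.136 ft² and P = Dθ/2 = 5.681 ft. Hydraulic radius R = A/P = 5.136/5.681 = 0.9041 ft. Q_A = (1.486/0.017)·5.136·0.9041^(2/3)·√0.00089 = 12.52 ft³/s.
Channel B: For a triangular section with side slope z = 3.3: A = zy² = 3.3×2.29² = 17.31 ft²; P = 2y√(1+z²) = 2×2.29×3.448 = 15.79 ft. Hydraulic radius R = A/P = 17.31/15.79 = 1.096 ft. Q_B = (1.486/0.017)·17.31·1.096^(2/3)·√0.00089 = 47.97 ft³/s.
Q_A = 12.52 ft³/s vs Q_B = 47.97 ft³/s, so channel B carries more.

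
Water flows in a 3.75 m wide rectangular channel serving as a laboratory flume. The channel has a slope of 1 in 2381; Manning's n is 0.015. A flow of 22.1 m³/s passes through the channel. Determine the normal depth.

y_n = 3.72 m

Manning's equation rearranged: A R^(2/3) = nQ / (1·√S) = 0.015 × 22.1 / (√0.00042) = 16.18.
Trying y = 4.25 m: A R^(2/3) = 18.99 — high.
Trying y = 3.2 m: A R^(2/3) = 13.42 — low.
Trying y = 3.72 m: A R^(2/3) = 16.16 — close enough.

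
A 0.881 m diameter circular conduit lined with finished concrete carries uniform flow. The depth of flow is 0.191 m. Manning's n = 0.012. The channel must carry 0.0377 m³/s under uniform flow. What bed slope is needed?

S = 0.00039

For a circular section of diameter D = 0.881 m at depth y = 0.191 m, the central angle is θ = 2 arccos(1 − 2y/D) = 1.937 rad. Then A = (D²/8)(θ − sin θ) = 0.09738 m² and P = Dθ/2 = 0.8534 m.
Hydraulic radius R = A/P = 0.09738/0.8534 = 0.1141 m.
From Manning's equation, S = [nQ / (1 A R^(2/3))]² = [0.012 × 0.0377 / (1 × 0.09738 × 0.1141^(2/3))]² = 0.00039.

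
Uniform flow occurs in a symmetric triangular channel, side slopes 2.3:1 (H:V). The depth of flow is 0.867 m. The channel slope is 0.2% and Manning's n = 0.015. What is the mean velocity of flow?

For a triangular section with side slope z = 2.3: A = zy² = 2.3×0.867² = 1.729 m²; P = 2y√(1+z²) = 2×0.867×2.508 = 4.349 m.
Hydraulic radius R = A/P = 1.729/4.349 = 0.3975 m.
From Manning's equation, V = (1/n) R^(2/3) S^(1/2) = (1/0.015) × 0.3975^(2/3) × 0.002^(1/2) = 1.61 m/s.

V = 1.61 m/s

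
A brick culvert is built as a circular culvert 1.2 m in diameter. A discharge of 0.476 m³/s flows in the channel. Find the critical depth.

At critical depth, Q² T / (g A³) = 1, i.e. A³/T = Q²/g = 0.476²/9.81 = 0.0231.
Try y = 0.263 m: A³/T = 0.006222 — too small.
Try y = 0.368 m: A³/T = 0.02301 — matches.

y_c = 0.368 m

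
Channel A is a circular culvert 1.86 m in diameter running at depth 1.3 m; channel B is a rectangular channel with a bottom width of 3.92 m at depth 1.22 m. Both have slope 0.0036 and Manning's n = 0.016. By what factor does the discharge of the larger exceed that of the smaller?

2.9

Channel A: For a circular section of diameter D = 1.86 m at depth y = 1.3 m, the central angle is θ = 2 arccos(1 − 2y/D) = 3.96 rad. Then A = (D²/8)(θ − sin θ) = 2.028 m² and P = Dθ/2 = 3.683 m. Hydraulic radius R = A/P = 2.028/3.683 = 0.5507 m. Q_A = (1/0.016)·2.028·0.5507^(2/3)·√0.0036 = 5.11 m³/s.
Channel B: Flow area A = b·y = 3.92 × 1.22 = 4.782 m². Wetted perimeter P = b + 2y = 3.92 + 2×1.22 = 6.36 m. Hydraulic radius R = A/P = 4.782/6.36 = 0.7519 m. Q_B = (1/0.016)·4.782·0.7519^(2/3)·√0.0036 = 14.83 m³/s.
The larger discharge is 14.83 m³/s and the smaller is 5.11 m³/s; the ratio is 2.9.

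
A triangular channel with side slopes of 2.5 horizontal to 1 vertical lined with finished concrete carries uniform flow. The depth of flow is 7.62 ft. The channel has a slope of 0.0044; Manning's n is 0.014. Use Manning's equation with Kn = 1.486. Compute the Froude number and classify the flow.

For a triangular section with side slope z = 2.5: A = zy² = 2.5×7.62² = 145.2 ft²; P = 2y√(1+z²) = 2×7.62×2.693 = 41.03 ft.
Hydraulic radius R = A/P = 145.2/41.03 = 3.537 ft.
V = (1.486/n) R^(2/3) √S = (1.486/0.014) × 3.537^(2/3) × √0.0044 = 16.35 ft/s. Hydraulic depth D_h = A/T = 145.2/38.1 = 3.81 ft.
Froude number Fr = V/√(g·D_h) = 16.35/√(32.2×3.81) = 1.48, which is greater than 1, so the flow is supercritical.

supercritical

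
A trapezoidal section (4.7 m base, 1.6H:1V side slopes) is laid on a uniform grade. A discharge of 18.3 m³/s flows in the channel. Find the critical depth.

At critical depth, Q² T / (g A³) = 1, i.e. A³/T = Q²/g = 18.3²/9.81 = 34.14.
Trying y = 1.31 m: A³/T = 79.36 — over.
Trying y = 0.916 m: A³/T = 23.61 — short.
Trying y = 1.02 m: A³/T = 33.83 — matches.

y_c = 1.02 m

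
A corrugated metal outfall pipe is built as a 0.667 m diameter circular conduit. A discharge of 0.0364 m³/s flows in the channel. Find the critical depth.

y_c = 0.116 m

At critical depth, Q² T / (g A³) = 1, i.e. A³/T = Q²/g = 0.0364²/9.81 = 0.0001351.
At y = 0.0875 m: A³/T = 0.00004394 — low.
At y = 0.139 m: A³/T = 0.0002711 — high.
At y = 0.116 m: A³/T = 0.0001334 — matches.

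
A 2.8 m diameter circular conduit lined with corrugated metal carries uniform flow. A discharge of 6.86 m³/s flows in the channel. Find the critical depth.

At critical depth, Q² T / (g A³) = 1, i.e. A³/T = Q²/g = 6.86²/9.81 = 4.797.
At y = 1.01 m: A³/T = 2.98 — low.
At y = 1.14 m: A³/T = 4.747 — ≈ 4.797.

y_c = 1.14 m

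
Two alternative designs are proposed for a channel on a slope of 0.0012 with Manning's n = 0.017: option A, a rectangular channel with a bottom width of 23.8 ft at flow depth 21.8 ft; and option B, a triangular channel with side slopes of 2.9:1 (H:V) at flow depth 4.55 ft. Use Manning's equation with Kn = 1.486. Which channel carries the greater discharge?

Channel A: Flow area A = b·y = 23.8 × 21.8 = 518.8 ft². Wetted perimeter P = b + 2y = 23.8 + 2×21.8 = 67.4 ft. Hydraulic radius R = A/P = 518.8/67.4 = 7.698 ft. Q_A = (1.486/0.017)·518.8·7.698^(2/3)·√0.0012 = 6125 ft³/s.
Channel B: For a triangular section with side slope z = 2.9: A = zy² = 2.9×4.55² = 60.04 ft²; P = 2y√(1+z²) = 2×4.55×3.068 = 27.91 ft. Hydraulic radius R = A/P = 60.04/27.91 = 2.151 ft. Q_B = (1.486/0.017)·60.04·2.151^(2/3)·√0.0012 = 302.9 ft³/s.
Q_A = 6125 ft³/s vs Q_B = 302.9 ft³/s, so channel A carries more.

channel A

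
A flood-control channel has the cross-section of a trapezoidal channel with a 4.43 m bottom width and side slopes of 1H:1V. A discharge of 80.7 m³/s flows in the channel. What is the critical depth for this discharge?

At critical depth, Q² T / (g A³) = 1, i.e. A³/T = Q²/g = 80.7²/9.81 = 663.9.
Trying y = 2.04 m: A³/T = 270.2 — too small.
Trying y = 2.63 m: A³/T = 660.6 — ≈ 663.9.

y_c = 2.63 m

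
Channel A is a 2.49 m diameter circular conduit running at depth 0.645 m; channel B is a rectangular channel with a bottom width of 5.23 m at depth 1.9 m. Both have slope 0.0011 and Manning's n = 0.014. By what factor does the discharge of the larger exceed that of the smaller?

Channel A: For a circular section of diameter D = 2.49 m at depth y = 0.645 m, the central angle is θ = 2 arccos(1 − 2y/D) = 2.136 rad. Then A = (D²/8)(θ − sin θ) = 1.001 m² and P = Dθ/2 = 2.659 m. Hydraulic radius R = A/P = 1.001/2.659 = 0.3764 m. Q_A = (1/0.014)·1.001·0.3764^(2/3)·√0.0011 = 1.236 m³/s.
Channel B: Flow area A = b·y = 5.23 × 1.9 = 9.937 m². Wetted perimeter P = b + 2y = 5.23 + 2×1.9 = 9.03 m. Hydraulic radius R = A/P = 9.937/9.03 = 1.1 m. Q_B = (1/0.014)·9.937·1.1^(2/3)·√0.0011 = 25.09 m³/s.
The larger discharge is 25.09 m³/s and the smaller is 1.236 m³/s; the ratio is 20.3.

20.3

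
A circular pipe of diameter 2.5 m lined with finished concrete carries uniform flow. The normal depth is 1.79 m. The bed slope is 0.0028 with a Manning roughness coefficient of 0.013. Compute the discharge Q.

Q = 12.6 m³/s

For a circular section of diameter D = 2.5 m at depth y = 1.79 m, the central angle is θ = 2 arccos(1 − 2y/D) = 4.035 rad. Then A = (D²/8)(θ − sin θ) = 3.761 m² and P = Dθ/2 = 5.044 m.
Hydraulic radius R = A/P = 3.761/5.044 = 0.7457 m.
Manning's equation: Q = (1/n) A R^(2/3) S^(1/2) = (1/0.013) × 3.761 × 0.7457^(2/3) × 0.0028^(1/2) = 12.6 m³/s.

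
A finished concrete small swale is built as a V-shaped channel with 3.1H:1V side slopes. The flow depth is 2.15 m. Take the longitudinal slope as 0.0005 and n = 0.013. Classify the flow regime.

subcritical

For a triangular section with side slope z = 3.1: A = zy² = 3.1×2.15² = 14.33 m²; P = 2y√(1+z²) = 2×2.15×3.257 = 14.01 m.
Hydraulic radius R = A/P = 14.33/14.01 = 1.023 m.
V = (1/n) R^(2/3) √S = (1/0.013) × 1.023^(2/3) × √0.0005 = 1.746 m/s. Hydraulic depth D_h = A/T = 14.33/13.33 = 1.075 m.
Froude number Fr = V/√(g·D_h) = 1.746/√(9.81×1.075) = 0.538, which is less than 1, so the flow is subcritical.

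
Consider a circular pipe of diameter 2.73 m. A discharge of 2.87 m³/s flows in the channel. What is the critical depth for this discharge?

At critical depth, Q² T / (g A³) = 1, i.e. A³/T = Q²/g = 2.87²/9.81 = 0.8396.
Trying y = 0.862 m: A³/T = 1.57 — over.
Trying y = 0.604 m: A³/T = 0.3935 — short.
Trying y = 0.734 m: A³/T = 0.8414 — ≈ 0.8396.

y_c = 0.734 m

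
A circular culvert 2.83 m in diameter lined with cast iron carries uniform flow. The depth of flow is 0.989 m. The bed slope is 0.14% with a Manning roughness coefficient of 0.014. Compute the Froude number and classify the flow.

subcritical

For a circular section of diameter D = 2.83 m at depth y = 0.989 m, the central angle is θ = 2 arccos(1 − 2y/D) = 2.53 rad. Then A = (D²/8)(θ − sin θ) = 1.958 m² and P = Dθ/2 = 3.58 m.
Hydraulic radius R = A/P = 1.958/3.58 = 0.5469 m.
V = (1/n) R^(2/3) √S = (1/0.014) × 0.5469^(2/3) × √0.0014 = 1.787 m/s. Hydraulic depth D_h = A/T = 1.958/2.699 = 0.7255 m.
Froude number Fr = V/√(g·D_h) = 1.787/√(9.81×0.7255) = 0.67, which is less than 1, so the flow is subcritical.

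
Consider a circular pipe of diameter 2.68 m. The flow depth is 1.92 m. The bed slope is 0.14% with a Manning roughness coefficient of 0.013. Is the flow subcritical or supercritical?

subcritical

For a circular section of diameter D = 2.68 m at depth y = 1.92 m, the central angle is θ = 2 arccos(1 − 2y/D) = 4.037 rad. Then A = (D²/8)(θ − sin θ) = 4.325 m² and P = Dθ/2 = 5.409 m.
Hydraulic radius R = A/P = 4.325/5.409 = 0.7995 m.
V = (1/n) R^(2/3) √S = (1/0.013) × 0.7995^(2/3) × √0.0014 = 2.479 m/s. Hydraulic depth D_h = A/T = 4.325/2.416 = 1.79 m.
Froude number Fr = V/√(g·D_h) = 2.479/√(9.81×1.79) = 0.592, which is less than 1, so the flow is subcritical.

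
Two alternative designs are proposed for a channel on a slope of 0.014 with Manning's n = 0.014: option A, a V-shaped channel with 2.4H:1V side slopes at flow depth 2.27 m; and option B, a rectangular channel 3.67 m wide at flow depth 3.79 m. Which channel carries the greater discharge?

channel B

Channel A: For a triangular section with side slope z = 2.4: A = zy² = 2.4×2.27² = 12.37 m²; P = 2y√(1+z²) = 2×2.27×2.6 = 11.8 m. Hydraulic radius R = A/P = 12.37/11.8 = 1.048 m. Q_A = (1/0.014)·12.37·1.048^(2/3)·√0.014 = 107.8 m³/s.
Channel B: Flow area A = b·y = 3.67 × 3.79 = 13.91 m². Wetted perimeter P = b + 2y = 3.67 + 2×3.79 = 11.25 m. Hydraulic radius R = A/P = 13.91/11.25 = 1.236 m. Q_B = (1/0.014)·13.91·1.236^(2/3)·√0.014 = 135.4 m³/s.
Q_A = 107.8 m³/s vs Q_B = 135.4 m³/s, so channel B carries more.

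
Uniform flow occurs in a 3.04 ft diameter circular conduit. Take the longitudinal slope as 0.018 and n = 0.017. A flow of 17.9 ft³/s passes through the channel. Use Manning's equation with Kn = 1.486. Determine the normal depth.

Manning's equation rearranged: A R^(2/3) = nQ / (1.486·√S) = 0.017 × 17.9 / (1.486 × √0.018) = 1.526.
Trying y = 1.19 ft: A R^(2/3) = 1.958 — over.
Trying y = 0.787 ft: A R^(2/3) = 0.8872 — short.
Trying y = 1.04 ft: A R^(2/3) = 1.522 — ≈ 1.526.

y_n = 1.04 ft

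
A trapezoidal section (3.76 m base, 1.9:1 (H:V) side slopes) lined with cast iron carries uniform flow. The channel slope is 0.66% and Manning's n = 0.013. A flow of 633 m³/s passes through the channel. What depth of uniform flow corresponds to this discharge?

y_n = 4.54 m

Manning's equation rearranged: A R^(2/3) = nQ / (1·√S) = 0.013 × 633 / (√0.0066) = 101.3.
Trying y = 3.7 m: A R^(2/3) = 64.05 — low.
Trying y = 5.04 m: A R^(2/3) = 128.6 — high.
Trying y = 4.54 m: A R^(2/3) = 101.3 — matches.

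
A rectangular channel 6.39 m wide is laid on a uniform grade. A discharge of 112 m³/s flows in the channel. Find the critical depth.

For a rectangular channel, critical depth y_c = (q²/g)^(1/3) where q = Q/b = 112/6.39 = 17.53 m²/s.
So y_c = (17.53²/9.81)^(1/3) = 3.15 m.

y_c = 3.15 m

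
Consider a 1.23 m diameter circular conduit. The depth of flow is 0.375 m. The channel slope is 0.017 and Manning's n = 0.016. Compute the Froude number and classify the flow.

supercritical

For a circular section of diameter D = 1.23 m at depth y = 0.375 m, the central angle is θ = 2 arccos(1 − 2y/D) = 2.34 rad. Then A = (D²/8)(θ − sin θ) = 0.3066 m² and P = Dθ/2 = 1.439 m.
Hydraulic radius R = A/P = 0.3066/1.439 = 0.2131 m.
V = (1/n) R^(2/3) √S = (1/0.016) × 0.2131^(2/3) × √0.017 = 2.907 m/s. Hydraulic depth D_h = A/T = 0.3066/1.132 = 0.2707 m.
Froude number Fr = V/√(g·D_h) = 2.907/√(9.81×0.2707) = 1.78, which is greater than 1, so the flow is supercritical.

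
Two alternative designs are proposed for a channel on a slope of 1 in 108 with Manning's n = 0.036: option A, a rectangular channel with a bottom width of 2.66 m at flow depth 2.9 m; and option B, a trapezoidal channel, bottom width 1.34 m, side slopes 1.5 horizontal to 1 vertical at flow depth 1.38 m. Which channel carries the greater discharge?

channel A

Channel A: Flow area A = b·y = 2.66 × 2.9 = 7.714 m². Wetted perimeter P = b + 2y = 2.66 + 2×2.9 = 8.46 m. Hydraulic radius R = A/P = 7.714/8.46 = 0.9118 m. Q_A = (1/0.036)·7.714·0.9118^(2/3)·√0.009259 = 19.39 m³/s.
Channel B: With bottom width b = 1.34 m and side slope z = 1.5: A = (b + zy)y = (1.34 + 1.5×1.38)×1.38 = 4.706 m²; P = b + 2y√(1+z²) = 1.34 + 2×1.38×1.803 = 6.316 m. Hydraulic radius R = A/P = 4.706/6.316 = 0.7451 m. Q_B = (1/0.036)·4.706·0.7451^(2/3)·√0.009259 = 10.34 m³/s.
Q_A = 19.39 m³/s vs Q_B = 10.34 m³/s, so channel A carries more.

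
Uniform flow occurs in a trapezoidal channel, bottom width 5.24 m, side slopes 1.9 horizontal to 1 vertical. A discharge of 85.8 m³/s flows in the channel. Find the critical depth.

y_c = 2.28 m

At critical depth, Q² T / (g A³) = 1, i.e. A³/T = Q²/g = 85.8²/9.81 = 750.4.
Try y = 2.86 m: A³/T = 1766 — over.
Try y = 1.98 m: A³/T = 443.6 — short.
Try y = 2.28 m: A³/T = 747.6 — matches.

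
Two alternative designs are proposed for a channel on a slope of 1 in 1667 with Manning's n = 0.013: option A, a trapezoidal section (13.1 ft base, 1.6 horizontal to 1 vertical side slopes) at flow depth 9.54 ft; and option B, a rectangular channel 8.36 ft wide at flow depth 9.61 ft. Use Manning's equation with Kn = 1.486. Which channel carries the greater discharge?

channel A

Channel A: With bottom width b = 13.1 ft and side slope z = 1.6: A = (b + zy)y = (13.1 + 1.6×9.54)×9.54 = 270.6 ft²; P = b + 2y√(1+z²) = 13.1 + 2×9.54×1.887 = 49.1 ft. Hydraulic radius R = A/P = 270.6/49.1 = 5.511 ft. Q_A = (1.486/0.013)·270.6·5.511^(2/3)·√0.0005999 = 2364 ft³/s.
Channel B: Flow area A = b·y = 8.36 × 9.61 = 80.34 ft². Wetted perimeter P = b + 2y = 8.36 + 2×9.61 = 27.58 ft. Hydraulic radius R = A/P = 80.34/27.58 = 2.913 ft. Q_B = (1.486/0.013)·80.34·2.913^(2/3)·√0.0005999 = 458.8 ft³/s.
Q_A = 2364 ft³/s vs Q_B = 458.8 ft³/s, so channel A carries more.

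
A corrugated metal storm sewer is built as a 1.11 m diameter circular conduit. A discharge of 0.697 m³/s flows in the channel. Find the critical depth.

At critical depth, Q² T / (g A³) = 1, i.e. A³/T = Q²/g = 0.697²/9.81 = 0.04952.
Try y = 0.333 m: A³/T = 0.01431 — too small.
Try y = 0.459 m: A³/T = 0.04933 — close enough.

y_c = 0.459 m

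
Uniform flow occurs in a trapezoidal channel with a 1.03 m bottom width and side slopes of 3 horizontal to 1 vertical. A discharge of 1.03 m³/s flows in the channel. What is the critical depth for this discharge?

At critical depth, Q² T / (g A³) = 1, i.e. A³/T = Q²/g = 1.03²/9.81 = 0.1081.
At y = 0.391 m: A³/T = 0.1893 — too large.
At y = 0.338 m: A³/T = 0.1078 — matches.

y_c = 0.338 m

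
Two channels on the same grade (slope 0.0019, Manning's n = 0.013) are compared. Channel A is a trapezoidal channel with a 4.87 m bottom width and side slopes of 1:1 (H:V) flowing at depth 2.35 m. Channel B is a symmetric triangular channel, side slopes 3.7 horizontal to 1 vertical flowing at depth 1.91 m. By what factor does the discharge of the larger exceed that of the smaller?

1.72

Channel A: With bottom width b = 4.87 m and side slope z = 1: A = (b + zy)y = (4.87 + 1×2.35)×2.35 = 16.97 m²; P = b + 2y√(1+z²) = 4.87 + 2×2.35×1.414 = 11.52 m. Hydraulic radius R = A/P = 16.97/11.52 = 1.473 m. Q_A = (1/0.013)·16.97·1.473^(2/3)·√0.0019 = 73.66 m³/s.
Channel B: For a triangular section with side slope z = 3.7: A = zy² = 3.7×1.91² = 13.5 m²; P = 2y√(1+z²) = 2×1.91×3.833 = 14.64 m. Hydraulic radius R = A/P = 13.5/14.64 = 0.9219 m. Q_B = (1/0.013)·13.5·0.9219^(2/3)·√0.0019 = 42.87 m³/s.
The larger discharge is 73.66 m³/s and the smaller is 42.87 m³/s; the ratio is 1.72.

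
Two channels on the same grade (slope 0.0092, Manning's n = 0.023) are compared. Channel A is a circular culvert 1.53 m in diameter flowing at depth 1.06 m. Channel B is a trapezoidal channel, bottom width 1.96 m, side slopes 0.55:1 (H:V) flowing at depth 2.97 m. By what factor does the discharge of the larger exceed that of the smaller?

15.2

Channel A: For a circular section of diameter D = 1.53 m at depth y = 1.06 m, the central angle is θ = 2 arccos(1 − 2y/D) = 3.933 rad. Then A = (D²/8)(θ − sin θ) = 1.359 m² and P = Dθ/2 = 3.009 m. Hydraulic radius R = A/P = 1.359/3.009 = 0.4517 m. Q_A = (1/0.023)·1.359·0.4517^(2/3)·√0.0092 = 3.337 m³/s.
Channel B: With bottom width b = 1.96 m and side slope z = 0.55: A = (b + zy)y = (1.96 + 0.55×2.97)×2.97 = 10.67 m²; P = b + 2y√(1+z²) = 1.96 + 2×2.97×1.141 = 8.739 m. Hydraulic radius R = A/P = 10.67/8.739 = 1.221 m. Q_B = (1/0.023)·10.67·1.221^(2/3)·√0.0092 = 50.85 m³/s.
The larger discharge is 50.85 m³/s and the smaller is 3.337 m³/s; the ratio is 15.2.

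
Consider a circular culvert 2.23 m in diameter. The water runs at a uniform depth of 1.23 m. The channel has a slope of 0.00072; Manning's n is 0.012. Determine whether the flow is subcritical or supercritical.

For a circular section of diameter D = 2.23 m at depth y = 1.23 m, the central angle is θ = 2 arccos(1 − 2y/D) = 3.348 rad. Then A = (D²/8)(θ − sin θ) = 2.209 m² and P = Dθ/2 = 3.733 m.
Hydraulic radius R = A/P = 2.209/3.733 = 0.5917 m.
V = (1/n) R^(2/3) √S = (1/0.012) × 0.5917^(2/3) × √0.00072 = 1.576 m/s. Hydraulic depth D_h = A/T = 2.209/2.218 = 0.9958 m.
Froude number Fr = V/√(g·D_h) = 1.576/√(9.81×0.9958) = 0.504, which is less than 1, so the flow is subcritical.

subcritical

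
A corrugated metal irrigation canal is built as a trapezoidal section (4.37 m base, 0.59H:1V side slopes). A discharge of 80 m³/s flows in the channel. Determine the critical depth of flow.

y_c = 2.84 m

At critical depth, Q² T / (g A³) = 1, i.e. A³/T = Q²/g = 80²/9.81 = 652.4.
At y = 2.48 m: A³/T = 414.9 — too small.
At y = 3.41 m: A³/T = 1228 — too large.
At y = 2.84 m: A³/T = 655.5 — matches.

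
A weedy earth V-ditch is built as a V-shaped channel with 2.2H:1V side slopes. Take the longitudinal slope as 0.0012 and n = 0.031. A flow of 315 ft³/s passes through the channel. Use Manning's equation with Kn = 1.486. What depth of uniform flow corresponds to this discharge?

Manning's equation rearranged: A R^(2/3) = nQ / (1.486·√S) = 0.031 × 315 / (1.486 × √0.0012) = 189.7.
Try y = 7.09 ft: A R^(2/3) = 241.5 — high.
Try y = 5.19 ft: A R^(2/3) = 105.1 — low.
Try y = 6.48 ft: A R^(2/3) = 190 — ≈ 189.7.

y_n = 6.48 ft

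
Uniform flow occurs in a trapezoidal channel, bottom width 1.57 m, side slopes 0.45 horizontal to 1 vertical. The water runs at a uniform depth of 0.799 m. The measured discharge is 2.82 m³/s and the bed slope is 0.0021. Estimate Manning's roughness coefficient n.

With bottom width b = 1.57 m and side slope z = 0.45: A = (b + zy)y = (1.57 + 0.45×0.799)×0.799 = 1.542 m²; P = b + 2y√(1+z²) = 1.57 + 2×0.799×1.097 = 3.322 m.
Hydraulic radius R = A/P = 1.542/3.322 = 0.464 m.
Rearranging Manning's equation: n = (1/Q) A R^(2/3) S^(1/2) = (1/2.82) × 1.542 × 0.464^(2/3) × √0.0021 = 0.015.

n = 0.015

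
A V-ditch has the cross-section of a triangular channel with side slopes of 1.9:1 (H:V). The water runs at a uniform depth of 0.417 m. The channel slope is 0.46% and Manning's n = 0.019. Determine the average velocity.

For a triangular section with side slope z = 1.9: A = zy² = 1.9×0.417² = 0.3304 m²; P = 2y√(1+z²) = 2×0.417×2.147 = 1.791 m.
Hydraulic radius R = A/P = 0.3304/1.791 = 0.1845 m.
From Manning's equation, V = (1/n) R^(2/3) S^(1/2) = (1/0.019) × 0.1845^(2/3) × 0.0046^(1/2) = 1.16 m/s.

V = 1.16 m/s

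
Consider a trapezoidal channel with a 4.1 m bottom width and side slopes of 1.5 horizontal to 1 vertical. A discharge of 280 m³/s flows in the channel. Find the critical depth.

At critical depth, Q² T / (g A³) = 1, i.e. A³/T = Q²/g = 280²/9.81 = 7992.
Trying y = 5.49 m: A³/T = 15100 — too large.
Trying y = 3.36 m: A³/T = 2043 — too small.
Trying y = 4.71 m: A³/T = 7977 — matches.

y_c = 4.71 m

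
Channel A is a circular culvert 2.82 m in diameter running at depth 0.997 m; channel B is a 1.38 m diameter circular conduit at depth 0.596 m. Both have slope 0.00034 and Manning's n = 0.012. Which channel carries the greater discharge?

Channel A: For a circular section of diameter D = 2.82 m at depth y = 0.997 m, the central angle is θ = 2 arccos(1 − 2y/D) = 2.547 rad. Then A = (D²/8)(θ − sin θ) = 1.975 m² and P = Dθ/2 = 3.591 m. Hydraulic radius R = A/P = 1.975/3.591 = 0.55 m. Q_A = (1/0.012)·1.975·0.55^(2/3)·√0.00034 = 2.037 m³/s.
Channel B: For a circular section of diameter D = 1.38 m at depth y = 0.596 m, the central angle is θ = 2 arccos(1 − 2y/D) = 2.868 rad. Then A = (D²/8)(θ − sin θ) = 0.6185 m² and P = Dθ/2 = 1.979 m. Hydraulic radius R = A/P = 0.6185/1.979 = 0.3125 m. Q_B = (1/0.012)·0.6185·0.3125^(2/3)·√0.00034 = 0.4377 m³/s.
Q_A = 2.037 m³/s vs Q_B = 0.4377 m³/s, so channel A carries more.

channel A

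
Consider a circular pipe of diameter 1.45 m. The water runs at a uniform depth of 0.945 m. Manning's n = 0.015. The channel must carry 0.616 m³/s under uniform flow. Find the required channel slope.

S = 0.00021

For a circular section of diameter D = 1.45 m at depth y = 0.945 m, the central angle is θ = 2 arccos(1 − 2y/D) = 3.758 rad. Then A = (D²/8)(θ − sin θ) = 1.14 m² and P = Dθ/2 = 2.725 m.
Hydraulic radius R = A/P = 1.14/2.725 = 0.4183 m.
From Manning's equation, S = [nQ / (1 A R^(2/3))]² = [0.015 × 0.616 / (1 × 1.14 × 0.4183^(2/3))]² = 0.00021.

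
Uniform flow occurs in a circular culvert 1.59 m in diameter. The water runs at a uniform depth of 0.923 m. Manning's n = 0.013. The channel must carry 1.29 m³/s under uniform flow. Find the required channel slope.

S = 0.000599

For a circular section of diameter D = 1.59 m at depth y = 0.923 m, the central angle is θ = 2 arccos(1 − 2y/D) = 3.465 rad. Then A = (D²/8)(θ − sin θ) = 1.195 m² and P = Dθ/2 = 2.755 m.
Hydraulic radius R = A/P = 1.195/2.755 = 0.434 m.
From Manning's equation, S = [nQ / (1 A R^(2/3))]² = [0.013 × 1.29 / (1 × 1.195 × 0.434^(2/3))]² = 0.000599.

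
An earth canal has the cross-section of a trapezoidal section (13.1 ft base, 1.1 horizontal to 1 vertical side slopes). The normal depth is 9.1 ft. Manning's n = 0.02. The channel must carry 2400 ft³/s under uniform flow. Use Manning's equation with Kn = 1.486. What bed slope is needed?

With bottom width b = 13.1 ft and side slope z = 1.1: A = (b + zy)y = (13.1 + 1.1×9.1)×9.1 = 210.3 ft²; P = b + 2y√(1+z²) = 13.1 + 2×9.1×1.487 = 40.16 ft.
Hydraulic radius R = A/P = 210.3/40.16 = 5.237 ft.
From Manning's equation, S = [nQ / (1.486 A R^(2/3))]² = [0.02 × 2400 / (1.486 × 210.3 × 5.237^(2/3))]² = 0.00259.

S = 0.00259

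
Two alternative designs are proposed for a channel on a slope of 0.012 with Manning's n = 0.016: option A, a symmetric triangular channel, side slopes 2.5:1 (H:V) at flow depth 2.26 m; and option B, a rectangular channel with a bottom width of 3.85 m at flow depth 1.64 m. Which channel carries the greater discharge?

Channel A: For a triangular section with side slope z = 2.5: A = zy² = 2.5×2.26² = 12.77 m²; P = 2y√(1+z²) = 2×2.26×2.693 = 12.17 m. Hydraulic radius R = A/P = 12.77/12.17 = 1.049 m. Q_A = (1/0.016)·12.77·1.049^(2/3)·√0.012 = 90.27 m³/s.
Channel B: Flow area A = b·y = 3.85 × 1.64 = 6.314 m². Wetted perimeter P = b + 2y = 3.85 + 2×1.64 = 7.13 m. Hydraulic radius R = A/P = 6.314/7.13 = 0.8856 m. Q_B = (1/0.016)·6.314·0.8856^(2/3)·√0.012 = 39.86 m³/s.
Q_A = 90.27 m³/s vs Q_B = 39.86 m³/s, so channel A carries more.

channel A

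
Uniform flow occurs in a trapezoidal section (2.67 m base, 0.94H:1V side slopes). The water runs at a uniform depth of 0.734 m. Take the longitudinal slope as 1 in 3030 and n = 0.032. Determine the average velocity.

With bottom width b = 2.67 m and side slope z = 0.94: A = (b + zy)y = (2.67 + 0.94×0.734)×0.734 = 2.466 m²; P = b + 2y√(1+z²) = 2.67 + 2×0.734×1.372 = 4.685 m.
Hydraulic radius R = A/P = 2.466/4.685 = 0.5264 m.
From Manning's equation, V = (1/n) R^(2/3) S^(1/2) = (1/0.032) × 0.5264^(2/3) × 0.00033^(1/2) = 0.37 m/s.

V = 0.37 m/s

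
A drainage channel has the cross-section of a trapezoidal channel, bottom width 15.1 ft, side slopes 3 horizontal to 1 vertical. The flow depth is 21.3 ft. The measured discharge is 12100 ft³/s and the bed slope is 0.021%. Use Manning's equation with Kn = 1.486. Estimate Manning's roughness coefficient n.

n = 0.015

With bottom width b = 15.1 ft and side slope z = 3: A = (b + zy)y = (15.1 + 3×21.3)×21.3 = 1683 ft²; P = b + 2y√(1+z²) = 15.1 + 2×21.3×3.162 = 149.8 ft.
Hydraulic radius R = A/P = 1683/149.8 = 11.23 ft.
Rearranging Manning's equation: n = (1.486/Q) A R^(2/3) S^(1/2) = (1.486/12100) × 1683 × 11.23^(2/3) × √0.00021 = 0.015.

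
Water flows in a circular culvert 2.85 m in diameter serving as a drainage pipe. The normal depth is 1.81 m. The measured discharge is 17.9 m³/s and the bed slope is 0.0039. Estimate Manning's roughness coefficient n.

For a circular section of diameter D = 2.85 m at depth y = 1.81 m, the central angle is θ = 2 arccos(1 − 2y/D) = 3.689 rad. Then A = (D²/8)(θ − sin θ) = 4.273 m² and P = Dθ/2 = 5.256 m.
Hydraulic radius R = A/P = 4.273/5.256 = 0.813 m.
Rearranging Manning's equation: n = (1/Q) A R^(2/3) S^(1/2) = (1/17.9) × 4.273 × 0.813^(2/3) × √0.0039 = 0.013.

n = 0.013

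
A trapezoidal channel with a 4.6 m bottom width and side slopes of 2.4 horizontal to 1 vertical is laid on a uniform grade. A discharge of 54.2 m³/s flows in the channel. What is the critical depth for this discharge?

At critical depth, Q² T / (g A³) = 1, i.e. A³/T = Q²/g = 54.2²/9.81 = 299.5.
Trying y = 1.35 m: A³/T = 107 — too small.
Trying y = 2.06 m: A³/T = 524.5 — too large.
Trying y = 1.78 m: A³/T = 299.6 — close enough.

y_c = 1.78 m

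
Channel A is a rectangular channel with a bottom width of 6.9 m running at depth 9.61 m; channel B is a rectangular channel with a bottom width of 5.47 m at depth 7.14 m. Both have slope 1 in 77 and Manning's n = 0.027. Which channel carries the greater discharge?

Channel A: Flow area A = b·y = 6.9 × 9.61 = 66.31 m². Wetted perimeter P = b + 2y = 6.9 + 2×9.61 = 26.12 m. Hydraulic radius R = A/P = 66.31/26.12 = 2.539 m. Q_A = (1/0.027)·66.31·2.539^(2/3)·√0.01299 = 520.8 m³/s.
Channel B: Flow area A = b·y = 5.47 × 7.14 = 39.06 m². Wetted perimeter P = b + 2y = 5.47 + 2×7.14 = 19.75 m. Hydraulic radius R = A/P = 39.06/19.75 = 1.978 m. Q_B = (1/0.027)·39.06·1.978^(2/3)·√0.01299 = 259.7 m³/s.
Q_A = 520.8 m³/s vs Q_B = 259.7 m³/s, so channel A carries more.

channel A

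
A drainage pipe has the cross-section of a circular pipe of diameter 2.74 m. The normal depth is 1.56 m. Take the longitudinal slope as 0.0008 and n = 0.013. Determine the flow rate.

Q = 6.17 m³/s

For a circular section of diameter D = 2.74 m at depth y = 1.56 m, the central angle is θ = 2 arccos(1 − 2y/D) = 3.42 rad. Then A = (D²/8)(θ − sin θ) = 3.467 m² and P = Dθ/2 = 4.685 m.
Hydraulic radius R = A/P = 3.467/4.685 = 0.74 m.
Manning's equation: Q = (1/n) A R^(2/3) S^(1/2) = (1/0.013) × 3.467 × 0.74^(2/3) × 0.0008^(1/2) = 6.17 m³/s.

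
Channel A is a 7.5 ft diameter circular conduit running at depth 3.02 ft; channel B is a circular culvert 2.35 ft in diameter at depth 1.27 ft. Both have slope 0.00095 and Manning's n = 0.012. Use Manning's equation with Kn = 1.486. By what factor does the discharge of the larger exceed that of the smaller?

Channel A: For a circular section of diameter D = 7.5 ft at depth y = 3.02 ft, the central angle is θ = 2 arccos(1 − 2y/D) = 2.75 rad. Then A = (D²/8)(θ − sin θ) = 16.65 ft² and P = Dθ/2 = 10.31 ft. Hydraulic radius R = A/P = 16.65/10.31 = 1.615 ft. Q_A = (1.486/0.012)·16.65·1.615^(2/3)·√0.00095 = 87.46 ft³/s.
Channel B: For a circular section of diameter D = 2.35 ft at depth y = 1.27 ft, the central angle is θ = 2 arccos(1 − 2y/D) = 3.303 rad. Then A = (D²/8)(θ − sin θ) = 2.392 ft² and P = Dθ/2 = 3.882 ft. Hydraulic radius R = A/P = 2.392/3.882 = 0.6162 ft. Q_B = (1.486/0.012)·2.392·0.6162^(2/3)·√0.00095 = 6.61 ft³/s.
The larger discharge is 87.46 ft³/s and the smaller is 6.61 ft³/s; the ratio is 13.2.

13.2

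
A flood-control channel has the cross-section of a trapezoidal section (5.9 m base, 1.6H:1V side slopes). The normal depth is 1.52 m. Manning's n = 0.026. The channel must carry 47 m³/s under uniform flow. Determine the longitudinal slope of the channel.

S = 0.00832

With bottom width b = 5.9 m and side slope z = 1.6: A = (b + zy)y = (5.9 + 1.6×1.52)×1.52 = 12.66 m²; P = b + 2y√(1+z²) = 5.9 + 2×1.52×1.887 = 11.64 m.
Hydraulic radius R = A/P = 12.66/11.64 = 1.088 m.
From Manning's equation, S = [nQ / (1 A R^(2/3))]² = [0.026 × 47 / (1 × 12.66 × 1.088^(2/3))]² = 0.00832.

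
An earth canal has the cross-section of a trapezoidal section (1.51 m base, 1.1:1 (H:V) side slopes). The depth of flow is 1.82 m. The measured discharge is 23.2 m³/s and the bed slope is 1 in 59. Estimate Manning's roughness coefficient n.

With bottom width b = 1.51 m and side slope z = 1.1: A = (b + zy)y = (1.51 + 1.1×1.82)×1.82 = 6.392 m²; P = b + 2y√(1+z²) = 1.51 + 2×1.82×1.487 = 6.921 m.
Hydraulic radius R = A/P = 6.392/6.921 = 0.9235 m.
Rearranging Manning's equation: n = (1/Q) A R^(2/3) S^(1/2) = (1/23.2) × 6.392 × 0.9235^(2/3) × √0.01695 = 0.034.

n = 0.034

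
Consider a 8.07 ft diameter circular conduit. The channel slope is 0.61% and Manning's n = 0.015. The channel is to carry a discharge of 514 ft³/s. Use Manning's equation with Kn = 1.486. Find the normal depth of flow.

y_n = 5.53 ft

Manning's equation rearranged: A R^(2/3) = nQ / (1.486·√S) = 0.015 × 514 / (1.486 × √0.0061) = 66.43.
Trying y = 6.24 ft: A R^(2/3) = 77.07 — high.
Trying y = 5.53 ft: A R^(2/3) = 66.47 — matches.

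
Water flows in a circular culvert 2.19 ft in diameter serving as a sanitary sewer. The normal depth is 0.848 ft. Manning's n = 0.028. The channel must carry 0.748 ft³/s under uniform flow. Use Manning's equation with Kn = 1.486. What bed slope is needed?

S = 0.00031

For a circular section of diameter D = 2.19 ft at depth y = 0.848 ft, the central angle is θ = 2 arccos(1 − 2y/D) = 2.687 rad. Then A = (D²/8)(θ − sin θ) = 1.347 ft² and P = Dθ/2 = 2.942 ft.
Hydraulic radius R = A/P = 1.347/2.942 = 0.4579 ft.
From Manning's equation, S = [nQ / (1.486 A R^(2/3))]² = [0.028 × 0.748 / (1.486 × 1.347 × 0.4579^(2/3))]² = 0.00031.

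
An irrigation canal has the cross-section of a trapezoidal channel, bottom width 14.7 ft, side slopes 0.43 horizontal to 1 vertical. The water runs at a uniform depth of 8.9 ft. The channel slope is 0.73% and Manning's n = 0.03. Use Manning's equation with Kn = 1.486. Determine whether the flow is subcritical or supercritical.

subcritical

With bottom width b = 14.7 ft and side slope z = 0.43: A = (b + zy)y = (14.7 + 0.43×8.9)×8.9 = 164.9 ft²; P = b + 2y√(1+z²) = 14.7 + 2×8.9×1.089 = 34.08 ft.
Hydraulic radius R = A/P = 164.9/34.08 = 4.839 ft.
V = (1.486/n) R^(2/3) √S = (1.486/0.03) × 4.839^(2/3) × √0.0073 = 12.11 ft/s. Hydraulic depth D_h = A/T = 164.9/22.35 = 7.376 ft.
Froude number Fr = V/√(g·D_h) = 12.11/√(32.2×7.376) = 0.786, which is less than 1, so the flow is subcritical.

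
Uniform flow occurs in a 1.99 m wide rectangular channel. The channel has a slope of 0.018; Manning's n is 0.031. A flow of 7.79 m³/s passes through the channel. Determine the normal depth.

Manning's equation rearranged: A R^(2/3) = nQ / (1·√S) = 0.031 × 7.79 / (√0.018) = 1.8.
At y = 1.66 m: A R^(2/3) = 2.407 — over.
At y = 0.979 m: A R^(2/3) = 1.217 — short.
At y = 1.32 m: A R^(2/3) = 1.8 — matches.

y_n = 1.32 m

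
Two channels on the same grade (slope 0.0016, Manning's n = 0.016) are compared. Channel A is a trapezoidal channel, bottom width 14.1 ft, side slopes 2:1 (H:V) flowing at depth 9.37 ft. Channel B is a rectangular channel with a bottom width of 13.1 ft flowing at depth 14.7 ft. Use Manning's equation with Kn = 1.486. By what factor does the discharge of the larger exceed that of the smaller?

1.82

Channel A: With bottom width b = 14.1 ft and side slope z = 2: A = (b + zy)y = (14.1 + 2×9.37)×9.37 = 307.7 ft²; P = b + 2y√(1+z²) = 14.1 + 2×9.37×2.236 = 56 ft. Hydraulic radius R = A/P = 307.7/56 = 5.494 ft. Q_A = (1.486/0.016)·307.7·5.494^(2/3)·√0.0016 = 3559 ft³/s.
Channel B: Flow area A = b·y = 13.1 × 14.7 = 192.6 ft². Wetted perimeter P = b + 2y = 13.1 + 2×14.7 = 42.5 ft. Hydraulic radius R = A/P = 192.6/42.5 = 4.531 ft. Q_B = (1.486/0.016)·192.6·4.531^(2/3)·√0.0016 = 1959 ft³/s.
The larger discharge is 3559 ft³/s and the smaller is 1959 ft³/s; the ratio is 1.82.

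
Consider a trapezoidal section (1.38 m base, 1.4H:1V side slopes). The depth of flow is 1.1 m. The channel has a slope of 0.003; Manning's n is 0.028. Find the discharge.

With bottom width b = 1.38 m and side slope z = 1.4: A = (b + zy)y = (1.38 + 1.4×1.1)×1.1 = 3.212 m²; P = b + 2y√(1+z²) = 1.38 + 2×1.1×1.72 = 5.165 m.
Hydraulic radius R = A/P = 3.212/5.165 = 0.6219 m.
Manning's equation: Q = (1/n) A R^(2/3) S^(1/2) = (1/0.028) × 3.212 × 0.6219^(2/3) × 0.003^(1/2) = 4.58 m³/s.

Q = 4.58 m³/s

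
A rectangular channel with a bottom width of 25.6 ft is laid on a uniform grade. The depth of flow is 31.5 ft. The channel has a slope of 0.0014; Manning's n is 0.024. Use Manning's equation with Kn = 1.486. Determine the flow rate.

Flow area A = b·y = 25.6 × 31.5 = 806.4 ft². Wetted perimeter P = b + 2y = 25.6 + 2×31.5 = 88.6 ft.
Hydraulic radius R = A/P = 806.4/88.6 = 9.102 ft.
Manning's equation: Q = (1.486/n) A R^(2/3) S^(1/2) = (1.486/0.024) × 806.4 × 9.102^(2/3) × 0.0014^(1/2) = 8140 ft³/s.

Q = 8140 ft³/s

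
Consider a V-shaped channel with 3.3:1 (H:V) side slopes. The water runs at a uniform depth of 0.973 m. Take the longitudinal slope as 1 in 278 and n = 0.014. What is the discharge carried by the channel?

For a triangular section with side slope z = 3.3: A = zy² = 3.3×0.973² = 3.124 m²; P = 2y√(1+z²) = 2×0.973×3.448 = 6.71 m.
Hydraulic radius R = A/P = 3.124/6.71 = 0.4656 m.
Manning's equation: Q = (1/n) A R^(2/3) S^(1/2) = (1/0.014) × 3.124 × 0.4656^(2/3) × 0.003597^(1/2) = 8.04 m³/s.

Q = 8.04 m³/s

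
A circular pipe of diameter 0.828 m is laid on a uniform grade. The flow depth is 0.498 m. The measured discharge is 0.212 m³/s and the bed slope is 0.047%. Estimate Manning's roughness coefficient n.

For a circular section of diameter D = 0.828 m at depth y = 0.498 m, the central angle is θ = 2 arccos(1 − 2y/D) = 3.55 rad. Then A = (D²/8)(θ − sin θ) = 0.3383 m² and P = Dθ/2 = 1.47 m.
Hydraulic radius R = A/P = 0.3383/1.47 = 0.2302 m.
Rearranging Manning's equation: n = (1/Q) A R^(2/3) S^(1/2) = (1/0.212) × 0.3383 × 0.2302^(2/3) × √0.00047 = 0.013.

n = 0.013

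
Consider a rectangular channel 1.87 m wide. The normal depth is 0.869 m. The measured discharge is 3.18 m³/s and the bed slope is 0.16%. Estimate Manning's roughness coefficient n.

n = 0.012

Flow area A = b·y = 1.87 × 0.869 = 1.625 m². Wetted perimeter P = b + 2y = 1.87 + 2×0.869 = 3.608 m.
Hydraulic radius R = A/P = 1.625/3.608 = 0.4504 m.
Rearranging Manning's equation: n = (1/Q) A R^(2/3) S^(1/2) = (1/3.18) × 1.625 × 0.4504^(2/3) × √0.0016 = 0.012.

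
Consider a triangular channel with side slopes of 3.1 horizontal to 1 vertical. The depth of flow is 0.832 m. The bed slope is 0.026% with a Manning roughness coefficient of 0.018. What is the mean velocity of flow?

For a triangular section with side slope z = 3.1: A = zy² = 3.1×0.832² = 2.146 m²; P = 2y√(1+z²) = 2×0.832×3.257 = 5.42 m.
Hydraulic radius R = A/P = 2.146/5.42 = 0.3959 m.
From Manning's equation, V = (1/n) R^(2/3) S^(1/2) = (1/0.018) × 0.3959^(2/3) × 0.00026^(1/2) = 0.483 m/s.

V = 0.483 m/s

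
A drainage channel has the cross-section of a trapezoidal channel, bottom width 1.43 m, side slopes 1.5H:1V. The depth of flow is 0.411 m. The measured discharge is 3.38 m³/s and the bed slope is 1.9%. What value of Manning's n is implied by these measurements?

n = 0.015

With bottom width b = 1.43 m and side slope z = 1.5: A = (b + zy)y = (1.43 + 1.5×0.411)×0.411 = 0.8411 m²; P = b + 2y√(1+z²) = 1.43 + 2×0.411×1.803 = 2.912 m.
Hydraulic radius R = A/P = 0.8411/2.912 = 0.2889 m.
Rearranging Manning's equation: n = (1/Q) A R^(2/3) S^(1/2) = (1/3.38) × 0.8411 × 0.2889^(2/3) × √0.019 = 0.015.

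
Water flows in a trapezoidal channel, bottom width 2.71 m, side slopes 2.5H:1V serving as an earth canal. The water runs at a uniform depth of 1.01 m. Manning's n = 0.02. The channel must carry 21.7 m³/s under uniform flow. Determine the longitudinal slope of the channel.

With bottom width b = 2.71 m and side slope z = 2.5: A = (b + zy)y = (2.71 + 2.5×1.01)×1.01 = 5.287 m²; P = b + 2y√(1+z²) = 2.71 + 2×1.01×2.693 = 8.149 m.
Hydraulic radius R = A/P = 5.287/8.149 = 0.6488 m.
From Manning's equation, S = [nQ / (1 A R^(2/3))]² = [0.02 × 21.7 / (1 × 5.287 × 0.6488^(2/3))]² = 0.012.

S = 0.012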